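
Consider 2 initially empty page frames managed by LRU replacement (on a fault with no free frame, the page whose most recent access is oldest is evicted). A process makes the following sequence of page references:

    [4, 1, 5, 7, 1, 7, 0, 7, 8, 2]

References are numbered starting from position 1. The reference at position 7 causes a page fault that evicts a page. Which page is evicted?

pos 1: 4: fault, frames [4]
pos 2: 1: fault, frames [4, 1]
pos 3: 5: fault, evict 4, frames [1, 5]
pos 4: 7: fault, evict 1, frames [5, 7]
pos 5: 1: fault, evict 5, frames [7, 1]
pos 6: 7: hit
pos 7: 0: fault, evict 1, frames [7, 0]
At position 7, page 1 is evicted.

1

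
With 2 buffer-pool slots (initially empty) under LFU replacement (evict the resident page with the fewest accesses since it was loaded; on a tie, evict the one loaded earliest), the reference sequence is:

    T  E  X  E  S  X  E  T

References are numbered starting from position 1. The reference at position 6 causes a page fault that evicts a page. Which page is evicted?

pos 1: T → miss, frames {T}
pos 2: E → miss, frames {T,E}
pos 3: X → miss, evict T, frames {E,X}
pos 4: E → hit
pos 5: S → miss, evict X, frames {E,S}
pos 6: X → miss, evict S, frames {E,X}
At position 6, page S is evicted.

S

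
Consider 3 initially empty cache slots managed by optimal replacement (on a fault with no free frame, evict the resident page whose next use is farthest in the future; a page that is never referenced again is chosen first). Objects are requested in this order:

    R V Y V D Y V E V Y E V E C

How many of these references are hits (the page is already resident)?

8

R -> miss, frames [R]
V -> miss, frames [R, V]
Y -> miss, frames [R, V, Y]
V -> hit
D -> miss, evict R, frames [V, Y, D]
Y -> hit
V -> hit
E -> miss, evict D, frames [V, Y, E]
V -> hit
Y -> hit
E -> hit
V -> hit
E -> hit
C -> miss, evict E, frames [V, Y, C]
Hits: 8.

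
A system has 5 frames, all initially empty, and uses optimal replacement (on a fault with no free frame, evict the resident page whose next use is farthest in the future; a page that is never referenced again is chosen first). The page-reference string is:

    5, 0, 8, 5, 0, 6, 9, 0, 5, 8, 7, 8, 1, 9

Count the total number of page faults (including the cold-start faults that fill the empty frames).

7

5 → fault, frames {5}
0 → fault, frames {5,0}
8 → fault, frames {5,0,8}
5 → hit
0 → hit
6 → fault, frames {5,0,8,6}
9 → fault, frames {5,0,8,6,9}
0 → hit
5 → hit
8 → hit
7 → fault, evict 6, frames {5,0,8,9,7}
8 → hit
1 → fault, evict 7, frames {5,0,8,9,1}
9 → hit
Page faults: 7.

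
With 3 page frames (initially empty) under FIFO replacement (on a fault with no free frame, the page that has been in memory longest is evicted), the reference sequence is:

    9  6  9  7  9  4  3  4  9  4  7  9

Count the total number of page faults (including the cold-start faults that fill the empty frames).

7

9: fault, frames (9)
6: fault, frames (9 6)
9: hit
7: fault, frames (9 6 7)
9: hit
4: fault, evict 9, frames (6 7 4)
3: fault, evict 6, frames (7 4 3)
4: hit
9: fault, evict 7, frames (4 3 9)
4: hit
7: fault, evict 4, frames (3 9 7)
9: hit
Page faults: 7.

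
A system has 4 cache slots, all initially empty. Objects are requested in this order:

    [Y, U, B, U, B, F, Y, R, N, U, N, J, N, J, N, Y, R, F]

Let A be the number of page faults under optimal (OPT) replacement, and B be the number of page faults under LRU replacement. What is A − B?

Under OPT: F F F . . F . F F . . F . . . . . F → 8 faults.
Under LRU: F F F . . F . F F F . F . . . F F F → 11 faults.
A − B = 8 − 11 = -3.

-3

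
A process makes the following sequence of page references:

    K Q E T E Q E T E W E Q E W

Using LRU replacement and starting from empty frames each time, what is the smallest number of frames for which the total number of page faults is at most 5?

f=1: 14 faults
f=2: 9 faults
f=3: 6 faults
f=4: 5 faults
f=5: 5 faults
Smallest f with faults ≤ 5 is 4.

4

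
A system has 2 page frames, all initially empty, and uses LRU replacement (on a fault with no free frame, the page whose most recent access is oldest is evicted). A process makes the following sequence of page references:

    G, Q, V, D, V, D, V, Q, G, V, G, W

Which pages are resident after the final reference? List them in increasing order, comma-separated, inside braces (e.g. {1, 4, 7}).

{G, W}

G → miss, frames {G}
Q → miss, frames {G,Q}
V → miss, evict G, frames {Q,V}
D → miss, evict Q, frames {V,D}
V → hit
D → hit
V → hit
Q → miss, evict D, frames {V,Q}
G → miss, evict V, frames {Q,G}
V → miss, evict Q, frames {G,V}
G → hit
W → miss, evict V, frames {G,W}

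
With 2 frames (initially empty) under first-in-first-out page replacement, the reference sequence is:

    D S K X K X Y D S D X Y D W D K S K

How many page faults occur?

D: miss, frames {D}
S: miss, frames {D,S}
K: miss, evict D, frames {S,K}
X: miss, evict S, frames {K,X}
K: hit
X: hit
Y: miss, evict K, frames {X,Y}
D: miss, evict X, frames {Y,D}
S: miss, evict Y, frames {D,S}
D: hit
X: miss, evict D, frames {S,X}
Y: miss, evict S, frames {X,Y}
D: miss, evict X, frames {Y,D}
W: miss, evict Y, frames {D,W}
D: hit
K: miss, evict D, frames {W,K}
S: miss, evict W, frames {K,S}
K: hit
Page faults: 13.

13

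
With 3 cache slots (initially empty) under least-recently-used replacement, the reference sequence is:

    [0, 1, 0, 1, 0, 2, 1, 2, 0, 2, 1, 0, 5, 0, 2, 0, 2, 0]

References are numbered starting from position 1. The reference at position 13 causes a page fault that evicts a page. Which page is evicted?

2

pos 1: 0 -> miss, frames {0}
pos 2: 1 -> miss, frames {0,1}
pos 3: 0 -> hit
pos 4: 1 -> hit
pos 5: 0 -> hit
pos 6: 2 -> miss, frames {1,0,2}
pos 7: 1 -> hit
pos 8: 2 -> hit
pos 9: 0 -> hit
pos 10: 2 -> hit
pos 11: 1 -> hit
pos 12: 0 -> hit
pos 13: 5 -> miss, evict 2, frames {1,0,5}
At position 13, page 2 is evicted.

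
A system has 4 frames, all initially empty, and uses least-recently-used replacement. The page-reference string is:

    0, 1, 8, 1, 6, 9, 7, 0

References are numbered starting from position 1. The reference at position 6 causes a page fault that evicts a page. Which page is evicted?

0

pos 1: 0 -> miss, frames (0)
pos 2: 1 -> miss, frames (0 1)
pos 3: 8 -> miss, frames (0 1 8)
pos 4: 1 -> hit
pos 5: 6 -> miss, frames (0 8 1 6)
pos 6: 9 -> miss, evict 0, frames (8 1 6 9)
At position 6, page 0 is evicted.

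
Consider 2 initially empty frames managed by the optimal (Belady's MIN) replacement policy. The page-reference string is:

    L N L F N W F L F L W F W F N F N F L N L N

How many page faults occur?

L: miss, frames [L]
N: miss, frames [L, N]
L: hit
F: miss, evict L, frames [N, F]
N: hit
W: miss, evict N, frames [F, W]
F: hit
L: miss, evict W, frames [F, L]
F: hit
L: hit
W: miss, evict L, frames [F, W]
F: hit
W: hit
F: hit
N: miss, evict W, frames [F, N]
F: hit
N: hit
F: hit
L: miss, evict F, frames [N, L]
N: hit
L: hit
N: hit
Page faults: 8.

8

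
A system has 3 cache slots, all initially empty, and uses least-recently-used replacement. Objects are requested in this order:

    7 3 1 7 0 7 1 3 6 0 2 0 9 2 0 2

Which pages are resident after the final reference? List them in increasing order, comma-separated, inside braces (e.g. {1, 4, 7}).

7 -> fault, frames [7]
3 -> fault, frames [7, 3]
1 -> fault, frames [7, 3, 1]
7 -> hit
0 -> fault, evict 3, frames [1, 7, 0]
7 -> hit
1 -> hit
3 -> fault, evict 0, frames [7, 1, 3]
6 -> fault, evict 7, frames [1, 3, 6]
0 -> fault, evict 1, frames [3, 6, 0]
2 -> fault, evict 3, frames [6, 0, 2]
0 -> hit
9 -> fault, evict 6, frames [2, 0, 9]
2 -> hit
0 -> hit
2 -> hit

{0, 2, 9}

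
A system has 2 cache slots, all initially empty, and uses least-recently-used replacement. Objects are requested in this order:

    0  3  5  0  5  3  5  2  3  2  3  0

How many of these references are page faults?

8

0: fault, frames [0]
3: fault, frames [0, 3]
5: fault, evict 0, frames [3, 5]
0: fault, evict 3, frames [5, 0]
5: hit
3: fault, evict 0, frames [5, 3]
5: hit
2: fault, evict 3, frames [5, 2]
3: fault, evict 5, frames [2, 3]
2: hit
3: hit
0: fault, evict 2, frames [3, 0]
Page faults: 8.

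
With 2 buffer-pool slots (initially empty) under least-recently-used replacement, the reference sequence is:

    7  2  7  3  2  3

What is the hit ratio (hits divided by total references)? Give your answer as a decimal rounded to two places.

7 → miss, frames {7}
2 → miss, frames {7,2}
7 → hit
3 → miss, evict 2, frames {7,3}
2 → miss, evict 7, frames {3,2}
3 → hit
Hits: 2 of 6 references → 2/6 = 0.3333.

0.33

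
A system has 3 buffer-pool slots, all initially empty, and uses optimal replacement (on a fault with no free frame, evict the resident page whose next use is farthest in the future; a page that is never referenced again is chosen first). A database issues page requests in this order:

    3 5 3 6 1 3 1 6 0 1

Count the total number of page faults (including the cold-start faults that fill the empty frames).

3: fault, frames [3]
5: fault, frames [3, 5]
3: hit
6: fault, frames [3, 5, 6]
1: fault, evict 5, frames [3, 6, 1]
3: hit
1: hit
6: hit
0: fault, evict 6, frames [3, 1, 0]
1: hit
Page faults: 5.

5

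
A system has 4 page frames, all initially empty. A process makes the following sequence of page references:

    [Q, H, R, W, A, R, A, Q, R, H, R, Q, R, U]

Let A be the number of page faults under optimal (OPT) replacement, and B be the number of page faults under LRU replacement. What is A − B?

-2

Under OPT: F F F F F . . . . . . . . F → 6 faults.
Under LRU: F F F F F . . F . F . . . F → 8 faults.
A − B = 6 − 8 = -2.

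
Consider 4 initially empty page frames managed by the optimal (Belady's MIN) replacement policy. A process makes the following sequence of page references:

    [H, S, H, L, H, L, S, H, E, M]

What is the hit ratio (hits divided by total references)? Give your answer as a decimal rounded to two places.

H -> fault, frames [H]
S -> fault, frames [H, S]
H -> hit
L -> fault, frames [H, S, L]
H -> hit
L -> hit
S -> hit
H -> hit
E -> fault, frames [H, S, L, E]
M -> fault, evict E, frames [H, S, L, M]
Hits: 5 of 10 references → 5/10 = 0.5000.

0.50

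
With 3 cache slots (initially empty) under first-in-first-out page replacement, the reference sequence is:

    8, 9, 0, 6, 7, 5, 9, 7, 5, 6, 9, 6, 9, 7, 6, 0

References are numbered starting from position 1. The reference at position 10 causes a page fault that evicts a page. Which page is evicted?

7

pos 1: 8 -> miss, frames (8)
pos 2: 9 -> miss, frames (8 9)
pos 3: 0 -> miss, frames (8 9 0)
pos 4: 6 -> miss, evict 8, frames (9 0 6)
pos 5: 7 -> miss, evict 9, frames (0 6 7)
pos 6: 5 -> miss, evict 0, frames (6 7 5)
pos 7: 9 -> miss, evict 6, frames (7 5 9)
pos 8: 7 -> hit
pos 9: 5 -> hit
pos 10: 6 -> miss, evict 7, frames (5 9 6)
At position 10, page 7 is evicted.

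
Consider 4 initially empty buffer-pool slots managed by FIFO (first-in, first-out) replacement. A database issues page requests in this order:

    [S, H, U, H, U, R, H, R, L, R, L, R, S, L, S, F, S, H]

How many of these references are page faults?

S → miss, frames [S]
H → miss, frames [S, H]
U → miss, frames [S, H, U]
H → hit
U → hit
R → miss, frames [S, H, U, R]
H → hit
R → hit
L → miss, evict S, frames [H, U, R, L]
R → hit
L → hit
R → hit
S → miss, evict H, frames [U, R, L, S]
L → hit
S → hit
F → miss, evict U, frames [R, L, S, F]
S → hit
H → miss, evict R, frames [L, S, F, H]
Page faults: 8.

8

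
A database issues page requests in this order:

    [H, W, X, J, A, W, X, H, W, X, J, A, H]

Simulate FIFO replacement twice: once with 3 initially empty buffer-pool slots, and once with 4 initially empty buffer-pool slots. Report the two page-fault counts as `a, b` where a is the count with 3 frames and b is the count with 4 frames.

10, 11

3 frames: F F F F F F F F . . F F . → 10 faults.
4 frames: F F F F F . . F F F F F F → 11 faults.
11 > 10: adding a frame increased faults — Belady's anomaly.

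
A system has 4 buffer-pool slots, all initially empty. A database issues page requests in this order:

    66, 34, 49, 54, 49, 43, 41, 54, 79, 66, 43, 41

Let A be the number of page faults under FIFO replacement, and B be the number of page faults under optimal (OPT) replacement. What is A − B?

Under FIFO: F F F F . F F . F F . . → 8 faults.
Under OPT: F F F F . F F . F . . . → 7 faults.
A − B = 8 − 7 = 1.

1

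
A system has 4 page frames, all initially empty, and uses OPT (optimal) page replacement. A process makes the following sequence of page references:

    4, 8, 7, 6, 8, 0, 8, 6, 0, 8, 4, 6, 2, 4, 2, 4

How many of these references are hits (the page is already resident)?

4 → fault, frames (4)
8 → fault, frames (4 8)
7 → fault, frames (4 8 7)
6 → fault, frames (4 8 7 6)
8 → hit
0 → fault, evict 7, frames (4 8 6 0)
8 → hit
6 → hit
0 → hit
8 → hit
4 → hit
6 → hit
2 → fault, evict 0, frames (4 8 6 2)
4 → hit
2 → hit
4 → hit
Hits: 10.

10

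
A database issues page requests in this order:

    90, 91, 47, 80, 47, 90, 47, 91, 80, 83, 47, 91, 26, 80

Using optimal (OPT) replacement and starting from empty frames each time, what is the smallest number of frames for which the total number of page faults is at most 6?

4

f=1: 14 faults
f=2: 11 faults
f=3: 8 faults
f=4: 6 faults
f=5: 6 faults
f=6: 6 faults
Smallest f with faults ≤ 6 is 4.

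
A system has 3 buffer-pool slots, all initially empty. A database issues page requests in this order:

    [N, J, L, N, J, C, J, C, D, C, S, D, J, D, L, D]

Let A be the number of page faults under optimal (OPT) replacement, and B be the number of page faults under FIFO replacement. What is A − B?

-2

Under OPT: F F F . . F . . F . F . . . F . → 7 faults.
Under FIFO: F F F . . F . . F . F . F . F F → 9 faults.
A − B = 7 − 9 = -2.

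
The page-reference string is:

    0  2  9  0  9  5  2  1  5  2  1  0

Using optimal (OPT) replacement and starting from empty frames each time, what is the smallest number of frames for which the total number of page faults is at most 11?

2

f=1: 12 faults
f=2: 8 faults
f=3: 6 faults
f=4: 5 faults
f=5: 5 faults
Smallest f with faults ≤ 11 is 2.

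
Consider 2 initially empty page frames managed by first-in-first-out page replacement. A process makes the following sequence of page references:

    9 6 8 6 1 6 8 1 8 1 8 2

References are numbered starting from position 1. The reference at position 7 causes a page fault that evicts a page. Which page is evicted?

1

pos 1: 9 → miss, frames (9)
pos 2: 6 → miss, frames (9 6)
pos 3: 8 → miss, evict 9, frames (6 8)
pos 4: 6 → hit
pos 5: 1 → miss, evict 6, frames (8 1)
pos 6: 6 → miss, evict 8, frames (1 6)
pos 7: 8 → miss, evict 1, frames (6 8)
At position 7, page 1 is evicted.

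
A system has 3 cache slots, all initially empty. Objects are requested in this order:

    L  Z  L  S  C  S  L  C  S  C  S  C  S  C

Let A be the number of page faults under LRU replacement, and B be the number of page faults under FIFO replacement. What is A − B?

-1

Under LRU: F F . F F . . . . . . . . . → 4 faults.
Under FIFO: F F . F F . F . . . . . . . → 5 faults.
A − B = 4 − 5 = -1.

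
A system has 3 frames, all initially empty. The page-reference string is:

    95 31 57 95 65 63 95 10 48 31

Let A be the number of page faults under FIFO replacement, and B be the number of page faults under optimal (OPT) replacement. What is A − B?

2

Under FIFO: F F F . F F F F F F → 9 faults.
Under OPT: F F F . F F . F F . → 7 faults.
A − B = 9 − 7 = 2.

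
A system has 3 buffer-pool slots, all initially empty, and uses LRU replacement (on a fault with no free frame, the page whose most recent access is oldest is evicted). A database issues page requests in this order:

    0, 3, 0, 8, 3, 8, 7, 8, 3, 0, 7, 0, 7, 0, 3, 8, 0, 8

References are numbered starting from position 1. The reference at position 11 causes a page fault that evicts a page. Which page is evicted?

pos 1: 0: miss, frames {0}
pos 2: 3: miss, frames {0,3}
pos 3: 0: hit
pos 4: 8: miss, frames {3,0,8}
pos 5: 3: hit
pos 6: 8: hit
pos 7: 7: miss, evict 0, frames {3,8,7}
pos 8: 8: hit
pos 9: 3: hit
pos 10: 0: miss, evict 7, frames {8,3,0}
pos 11: 7: miss, evict 8, frames {3,0,7}
At position 11, page 8 is evicted.

8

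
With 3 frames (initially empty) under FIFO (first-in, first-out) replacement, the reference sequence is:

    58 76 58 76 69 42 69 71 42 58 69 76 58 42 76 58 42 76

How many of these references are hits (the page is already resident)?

8

58: fault, frames (58)
76: fault, frames (58 76)
58: hit
76: hit
69: fault, frames (58 76 69)
42: fault, evict 58, frames (76 69 42)
69: hit
71: fault, evict 76, frames (69 42 71)
42: hit
58: fault, evict 69, frames (42 71 58)
69: fault, evict 42, frames (71 58 69)
76: fault, evict 71, frames (58 69 76)
58: hit
42: fault, evict 58, frames (69 76 42)
76: hit
58: fault, evict 69, frames (76 42 58)
42: hit
76: hit
Hits: 8.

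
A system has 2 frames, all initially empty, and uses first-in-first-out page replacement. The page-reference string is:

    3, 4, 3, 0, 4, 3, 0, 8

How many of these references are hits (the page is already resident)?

3

3: fault, frames (3)
4: fault, frames (3 4)
3: hit
0: fault, evict 3, frames (4 0)
4: hit
3: fault, evict 4, frames (0 3)
0: hit
8: fault, evict 0, frames (3 8)
Hits: 3.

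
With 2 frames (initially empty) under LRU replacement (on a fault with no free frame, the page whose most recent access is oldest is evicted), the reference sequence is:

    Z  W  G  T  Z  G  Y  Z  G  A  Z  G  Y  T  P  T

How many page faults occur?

Z: miss, frames [Z]
W: miss, frames [Z, W]
G: miss, evict Z, frames [W, G]
T: miss, evict W, frames [G, T]
Z: miss, evict G, frames [T, Z]
G: miss, evict T, frames [Z, G]
Y: miss, evict Z, frames [G, Y]
Z: miss, evict G, frames [Y, Z]
G: miss, evict Y, frames [Z, G]
A: miss, evict Z, frames [G, A]
Z: miss, evict G, frames [A, Z]
G: miss, evict A, frames [Z, G]
Y: miss, evict Z, frames [G, Y]
T: miss, evict G, frames [Y, T]
P: miss, evict Y, frames [T, P]
T: hit
Page faults: 15.

15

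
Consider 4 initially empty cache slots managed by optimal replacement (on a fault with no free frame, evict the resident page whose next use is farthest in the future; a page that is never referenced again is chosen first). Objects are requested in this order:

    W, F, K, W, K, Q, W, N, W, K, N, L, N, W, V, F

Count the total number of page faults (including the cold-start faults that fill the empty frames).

W -> fault, frames {W}
F -> fault, frames {W,F}
K -> fault, frames {W,F,K}
W -> hit
K -> hit
Q -> fault, frames {W,F,K,Q}
W -> hit
N -> fault, evict Q, frames {W,F,K,N}
W -> hit
K -> hit
N -> hit
L -> fault, evict K, frames {W,F,N,L}
N -> hit
W -> hit
V -> fault, evict L, frames {W,F,N,V}
F -> hit
Page faults: 7.

7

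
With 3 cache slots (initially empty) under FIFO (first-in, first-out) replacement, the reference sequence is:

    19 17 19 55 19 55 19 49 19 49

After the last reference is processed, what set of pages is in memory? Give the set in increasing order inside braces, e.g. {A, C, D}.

19 → miss, frames (19)
17 → miss, frames (19 17)
19 → hit
55 → miss, frames (19 17 55)
19 → hit
55 → hit
19 → hit
49 → miss, evict 19, frames (17 55 49)
19 → miss, evict 17, frames (55 49 19)
49 → hit

{19, 49, 55}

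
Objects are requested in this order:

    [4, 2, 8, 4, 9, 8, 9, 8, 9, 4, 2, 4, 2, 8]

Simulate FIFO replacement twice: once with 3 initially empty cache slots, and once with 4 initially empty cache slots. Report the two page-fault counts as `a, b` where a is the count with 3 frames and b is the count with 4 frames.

3 frames: F F F . F . . . . F F . . F → 7 faults.
4 frames: F F F . F . . . . . . . . . → 4 faults.
4 < 7: adding a frame reduced faults, as is typical.

7, 4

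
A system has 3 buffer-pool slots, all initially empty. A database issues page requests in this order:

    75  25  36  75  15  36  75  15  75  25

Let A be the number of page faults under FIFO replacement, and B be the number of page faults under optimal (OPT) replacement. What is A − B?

Under FIFO: F F F . F . F . . F → 6 faults.
Under OPT: F F F . F . . . . F → 5 faults.
A − B = 6 − 5 = 1.

1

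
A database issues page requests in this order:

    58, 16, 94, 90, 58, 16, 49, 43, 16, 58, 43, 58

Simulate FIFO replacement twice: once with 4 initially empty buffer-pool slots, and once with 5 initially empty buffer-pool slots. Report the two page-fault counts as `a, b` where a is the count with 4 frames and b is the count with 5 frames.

8, 7

4 frames: F F F F . . F F F F . . → 8 faults.
5 frames: F F F F . . F F . F . . → 7 faults.
7 < 8: adding a frame reduced faults, as is typical.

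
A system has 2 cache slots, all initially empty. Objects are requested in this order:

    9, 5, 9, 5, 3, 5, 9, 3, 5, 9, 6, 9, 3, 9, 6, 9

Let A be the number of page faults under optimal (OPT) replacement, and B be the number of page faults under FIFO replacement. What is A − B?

Under OPT: F F . . F . F . F . F . F . F . → 8 faults.
Under FIFO: F F . . F . F . F . F F F . F F → 10 faults.
A − B = 8 − 10 = -2.

-2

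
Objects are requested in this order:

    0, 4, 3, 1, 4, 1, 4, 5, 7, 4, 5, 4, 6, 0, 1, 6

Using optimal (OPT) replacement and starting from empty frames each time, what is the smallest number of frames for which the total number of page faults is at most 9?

f=1: 16 faults
f=2: 10 faults
f=3: 9 faults
f=4: 8 faults
f=5: 7 faults
f=6: 7 faults
f=7: 7 faults
Smallest f with faults ≤ 9 is 3.

3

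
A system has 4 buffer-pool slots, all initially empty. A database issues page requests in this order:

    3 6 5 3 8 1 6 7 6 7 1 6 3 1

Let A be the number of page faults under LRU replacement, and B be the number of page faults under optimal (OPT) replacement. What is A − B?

Under LRU: F F F . F F F F . . . . F . → 8 faults.
Under OPT: F F F . F F . F . . . . . . → 6 faults.
A − B = 8 − 6 = 2.

2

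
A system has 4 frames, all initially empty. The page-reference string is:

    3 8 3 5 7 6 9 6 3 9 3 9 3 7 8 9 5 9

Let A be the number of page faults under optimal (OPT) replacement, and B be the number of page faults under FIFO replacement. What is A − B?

-1

Under OPT: F F . F F F F . . . . . . . F . F . → 8 faults.
Under FIFO: F F . F F F F . F . . . . . F . F . → 9 faults.
A − B = 8 − 9 = -1.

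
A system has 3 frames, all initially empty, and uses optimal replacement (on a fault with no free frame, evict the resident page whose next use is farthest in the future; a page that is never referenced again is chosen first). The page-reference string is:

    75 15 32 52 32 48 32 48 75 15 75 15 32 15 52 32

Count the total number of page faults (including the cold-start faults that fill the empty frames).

75 → miss, frames {75}
15 → miss, frames {75,15}
32 → miss, frames {75,15,32}
52 → miss, evict 15, frames {75,32,52}
32 → hit
48 → miss, evict 52, frames {75,32,48}
32 → hit
48 → hit
75 → hit
15 → miss, evict 48, frames {75,32,15}
75 → hit
15 → hit
32 → hit
15 → hit
52 → miss, evict 15, frames {75,32,52}
32 → hit
Page faults: 7.

7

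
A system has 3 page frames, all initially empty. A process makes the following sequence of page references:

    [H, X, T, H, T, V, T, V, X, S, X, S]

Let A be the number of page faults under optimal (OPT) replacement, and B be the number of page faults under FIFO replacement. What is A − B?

Under OPT: F F F . . F . . . F . . → 5 faults.
Under FIFO: F F F . . F . . . F F . → 6 faults.
A − B = 5 − 6 = -1.

-1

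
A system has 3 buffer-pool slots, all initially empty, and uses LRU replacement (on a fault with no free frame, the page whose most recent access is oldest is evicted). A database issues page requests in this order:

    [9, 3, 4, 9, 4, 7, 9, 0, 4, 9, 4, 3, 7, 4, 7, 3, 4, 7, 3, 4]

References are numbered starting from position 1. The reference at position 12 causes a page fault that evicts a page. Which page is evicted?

pos 1: 9 → fault, frames (9)
pos 2: 3 → fault, frames (9 3)
pos 3: 4 → fault, frames (9 3 4)
pos 4: 9 → hit
pos 5: 4 → hit
pos 6: 7 → fault, evict 3, frames (9 4 7)
pos 7: 9 → hit
pos 8: 0 → fault, evict 4, frames (7 9 0)
pos 9: 4 → fault, evict 7, frames (9 0 4)
pos 10: 9 → hit
pos 11: 4 → hit
pos 12: 3 → fault, evict 0, frames (9 4 3)
At position 12, page 0 is evicted.

0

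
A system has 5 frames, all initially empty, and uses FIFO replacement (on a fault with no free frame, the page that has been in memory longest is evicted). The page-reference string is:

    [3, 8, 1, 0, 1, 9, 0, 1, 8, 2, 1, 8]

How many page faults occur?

6

3 → miss, frames {3}
8 → miss, frames {3,8}
1 → miss, frames {3,8,1}
0 → miss, frames {3,8,1,0}
1 → hit
9 → miss, frames {3,8,1,0,9}
0 → hit
1 → hit
8 → hit
2 → miss, evict 3, frames {8,1,0,9,2}
1 → hit
8 → hit
Page faults: 6.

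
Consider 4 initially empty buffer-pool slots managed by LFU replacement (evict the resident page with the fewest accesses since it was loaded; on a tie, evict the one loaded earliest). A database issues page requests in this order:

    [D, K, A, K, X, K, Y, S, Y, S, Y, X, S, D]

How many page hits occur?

7

D -> miss, frames {D}
K -> miss, frames {D,K}
A -> miss, frames {D,K,A}
K -> hit
X -> miss, frames {D,K,A,X}
K -> hit
Y -> miss, evict D, frames {K,A,X,Y}
S -> miss, evict A, frames {K,X,Y,S}
Y -> hit
S -> hit
Y -> hit
X -> hit
S -> hit
D -> miss, evict X, frames {K,Y,S,D}
Hits: 7.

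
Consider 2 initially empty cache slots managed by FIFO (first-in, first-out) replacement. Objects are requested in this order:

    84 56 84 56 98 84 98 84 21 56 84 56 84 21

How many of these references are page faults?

8

84 → miss, frames {84}
56 → miss, frames {84,56}
84 → hit
56 → hit
98 → miss, evict 84, frames {56,98}
84 → miss, evict 56, frames {98,84}
98 → hit
84 → hit
21 → miss, evict 98, frames {84,21}
56 → miss, evict 84, frames {21,56}
84 → miss, evict 21, frames {56,84}
56 → hit
84 → hit
21 → miss, evict 56, frames {84,21}
Page faults: 8.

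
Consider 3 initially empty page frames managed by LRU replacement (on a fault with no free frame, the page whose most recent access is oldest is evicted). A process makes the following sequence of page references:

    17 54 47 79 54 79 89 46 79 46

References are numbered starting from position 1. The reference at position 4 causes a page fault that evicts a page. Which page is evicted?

17

pos 1: 17 -> miss, frames {17}
pos 2: 54 -> miss, frames {17,54}
pos 3: 47 -> miss, frames {17,54,47}
pos 4: 79 -> miss, evict 17, frames {54,47,79}
At position 4, page 17 is evicted.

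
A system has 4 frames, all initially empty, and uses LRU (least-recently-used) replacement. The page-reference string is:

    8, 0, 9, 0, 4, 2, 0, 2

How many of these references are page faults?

5

8 -> fault, frames [8]
0 -> fault, frames [8, 0]
9 -> fault, frames [8, 0, 9]
0 -> hit
4 -> fault, frames [8, 9, 0, 4]
2 -> fault, evict 8, frames [9, 0, 4, 2]
0 -> hit
2 -> hit
Page faults: 5.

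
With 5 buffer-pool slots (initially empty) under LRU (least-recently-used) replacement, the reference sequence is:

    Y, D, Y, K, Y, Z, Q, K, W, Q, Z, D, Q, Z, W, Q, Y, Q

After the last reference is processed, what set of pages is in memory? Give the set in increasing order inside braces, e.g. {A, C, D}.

{D, Q, W, Y, Z}

Y -> miss, frames [Y]
D -> miss, frames [Y, D]
Y -> hit
K -> miss, frames [D, Y, K]
Y -> hit
Z -> miss, frames [D, K, Y, Z]
Q -> miss, frames [D, K, Y, Z, Q]
K -> hit
W -> miss, evict D, frames [Y, Z, Q, K, W]
Q -> hit
Z -> hit
D -> miss, evict Y, frames [K, W, Q, Z, D]
Q -> hit
Z -> hit
W -> hit
Q -> hit
Y -> miss, evict K, frames [D, Z, W, Q, Y]
Q -> hit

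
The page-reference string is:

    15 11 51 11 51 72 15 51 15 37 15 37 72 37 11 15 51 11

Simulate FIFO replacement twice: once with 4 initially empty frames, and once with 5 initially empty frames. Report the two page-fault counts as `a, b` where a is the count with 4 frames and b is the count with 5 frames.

4 frames: F F F . . F . . . F F . . . F . F . → 8 faults.
5 frames: F F F . . F . . . F . . . . . . . . → 5 faults.
5 < 8: adding a frame reduced faults, as is typical.

8, 5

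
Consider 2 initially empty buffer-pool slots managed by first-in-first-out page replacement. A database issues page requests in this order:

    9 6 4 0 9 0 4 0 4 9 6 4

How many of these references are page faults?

9 -> fault, frames (9)
6 -> fault, frames (9 6)
4 -> fault, evict 9, frames (6 4)
0 -> fault, evict 6, frames (4 0)
9 -> fault, evict 4, frames (0 9)
0 -> hit
4 -> fault, evict 0, frames (9 4)
0 -> fault, evict 9, frames (4 0)
4 -> hit
9 -> fault, evict 4, frames (0 9)
6 -> fault, evict 0, frames (9 6)
4 -> fault, evict 9, frames (6 4)
Page faults: 10.

10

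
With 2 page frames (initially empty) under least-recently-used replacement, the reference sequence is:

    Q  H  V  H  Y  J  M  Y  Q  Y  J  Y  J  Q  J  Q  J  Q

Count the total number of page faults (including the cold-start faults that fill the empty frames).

10

Q → miss, frames {Q}
H → miss, frames {Q,H}
V → miss, evict Q, frames {H,V}
H → hit
Y → miss, evict V, frames {H,Y}
J → miss, evict H, frames {Y,J}
M → miss, evict Y, frames {J,M}
Y → miss, evict J, frames {M,Y}
Q → miss, evict M, frames {Y,Q}
Y → hit
J → miss, evict Q, frames {Y,J}
Y → hit
J → hit
Q → miss, evict Y, frames {J,Q}
J → hit
Q → hit
J → hit
Q → hit
Page faults: 10.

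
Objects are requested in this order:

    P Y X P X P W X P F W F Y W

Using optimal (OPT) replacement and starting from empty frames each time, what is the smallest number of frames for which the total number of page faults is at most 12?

2

f=1: 14 faults
f=2: 7 faults
f=3: 6 faults
f=4: 5 faults
f=5: 5 faults
Smallest f with faults ≤ 12 is 2.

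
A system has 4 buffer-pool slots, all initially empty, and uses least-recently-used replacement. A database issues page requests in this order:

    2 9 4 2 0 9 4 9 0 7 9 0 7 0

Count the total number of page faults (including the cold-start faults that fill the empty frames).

2: miss, frames {2}
9: miss, frames {2,9}
4: miss, frames {2,9,4}
2: hit
0: miss, frames {9,4,2,0}
9: hit
4: hit
9: hit
0: hit
7: miss, evict 2, frames {4,9,0,7}
9: hit
0: hit
7: hit
0: hit
Page faults: 5.

5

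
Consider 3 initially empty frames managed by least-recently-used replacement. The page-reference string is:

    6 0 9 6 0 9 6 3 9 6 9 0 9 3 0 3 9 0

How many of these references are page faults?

6

6 → fault, frames {6}
0 → fault, frames {6,0}
9 → fault, frames {6,0,9}
6 → hit
0 → hit
9 → hit
6 → hit
3 → fault, evict 0, frames {9,6,3}
9 → hit
6 → hit
9 → hit
0 → fault, evict 3, frames {6,9,0}
9 → hit
3 → fault, evict 6, frames {0,9,3}
0 → hit
3 → hit
9 → hit
0 → hit
Page faults: 6.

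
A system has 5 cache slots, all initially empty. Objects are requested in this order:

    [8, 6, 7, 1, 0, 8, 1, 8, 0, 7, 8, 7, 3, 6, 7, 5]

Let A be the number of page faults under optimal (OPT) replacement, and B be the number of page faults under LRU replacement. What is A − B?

Under OPT: F F F F F . . . . . . . F . . F → 7 faults.
Under LRU: F F F F F . . . . . . . F F . F → 8 faults.
A − B = 7 − 8 = -1.

-1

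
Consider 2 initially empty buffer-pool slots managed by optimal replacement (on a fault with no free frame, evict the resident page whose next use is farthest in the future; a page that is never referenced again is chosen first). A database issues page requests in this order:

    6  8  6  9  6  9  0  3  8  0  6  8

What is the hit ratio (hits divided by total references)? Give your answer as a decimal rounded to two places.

6 → fault, frames [6]
8 → fault, frames [6, 8]
6 → hit
9 → fault, evict 8, frames [6, 9]
6 → hit
9 → hit
0 → fault, evict 9, frames [6, 0]
3 → fault, evict 6, frames [0, 3]
8 → fault, evict 3, frames [0, 8]
0 → hit
6 → fault, evict 0, frames [8, 6]
8 → hit
Hits: 5 of 12 references → 5/12 = 0.4167.

0.42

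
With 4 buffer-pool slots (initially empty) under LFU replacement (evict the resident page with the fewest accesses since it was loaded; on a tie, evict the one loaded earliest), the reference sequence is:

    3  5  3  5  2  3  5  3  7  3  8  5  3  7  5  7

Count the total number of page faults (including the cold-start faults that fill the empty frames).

3 → fault, frames {3}
5 → fault, frames {3,5}
3 → hit
5 → hit
2 → fault, frames {3,5,2}
3 → hit
5 → hit
3 → hit
7 → fault, frames {3,5,2,7}
3 → hit
8 → fault, evict 2, frames {3,5,7,8}
5 → hit
3 → hit
7 → hit
5 → hit
7 → hit
Page faults: 5.

5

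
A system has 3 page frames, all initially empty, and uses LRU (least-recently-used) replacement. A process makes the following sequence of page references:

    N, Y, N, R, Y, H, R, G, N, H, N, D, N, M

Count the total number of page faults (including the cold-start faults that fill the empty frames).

9

N: fault, frames [N]
Y: fault, frames [N, Y]
N: hit
R: fault, frames [Y, N, R]
Y: hit
H: fault, evict N, frames [R, Y, H]
R: hit
G: fault, evict Y, frames [H, R, G]
N: fault, evict H, frames [R, G, N]
H: fault, evict R, frames [G, N, H]
N: hit
D: fault, evict G, frames [H, N, D]
N: hit
M: fault, evict H, frames [D, N, M]
Page faults: 9.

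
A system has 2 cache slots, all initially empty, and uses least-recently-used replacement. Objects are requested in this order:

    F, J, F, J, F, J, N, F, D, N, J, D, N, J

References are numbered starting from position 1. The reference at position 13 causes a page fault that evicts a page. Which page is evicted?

J

pos 1: F → miss, frames {F}
pos 2: J → miss, frames {F,J}
pos 3: F → hit
pos 4: J → hit
pos 5: F → hit
pos 6: J → hit
pos 7: N → miss, evict F, frames {J,N}
pos 8: F → miss, evict J, frames {N,F}
pos 9: D → miss, evict N, frames {F,D}
pos 10: N → miss, evict F, frames {D,N}
pos 11: J → miss, evict D, frames {N,J}
pos 12: D → miss, evict N, frames {J,D}
pos 13: N → miss, evict J, frames {D,N}
At position 13, page J is evicted.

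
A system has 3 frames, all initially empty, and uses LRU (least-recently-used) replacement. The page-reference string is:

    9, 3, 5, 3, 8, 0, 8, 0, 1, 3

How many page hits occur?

3

9 -> fault, frames (9)
3 -> fault, frames (9 3)
5 -> fault, frames (9 3 5)
3 -> hit
8 -> fault, evict 9, frames (5 3 8)
0 -> fault, evict 5, frames (3 8 0)
8 -> hit
0 -> hit
1 -> fault, evict 3, frames (8 0 1)
3 -> fault, evict 8, frames (0 1 3)
Hits: 3.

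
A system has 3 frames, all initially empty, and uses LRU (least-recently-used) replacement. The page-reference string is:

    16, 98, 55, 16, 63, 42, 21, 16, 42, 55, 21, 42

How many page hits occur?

16: fault, frames [16]
98: fault, frames [16, 98]
55: fault, frames [16, 98, 55]
16: hit
63: fault, evict 98, frames [55, 16, 63]
42: fault, evict 55, frames [16, 63, 42]
21: fault, evict 16, frames [63, 42, 21]
16: fault, evict 63, frames [42, 21, 16]
42: hit
55: fault, evict 21, frames [16, 42, 55]
21: fault, evict 16, frames [42, 55, 21]
42: hit
Hits: 3.

3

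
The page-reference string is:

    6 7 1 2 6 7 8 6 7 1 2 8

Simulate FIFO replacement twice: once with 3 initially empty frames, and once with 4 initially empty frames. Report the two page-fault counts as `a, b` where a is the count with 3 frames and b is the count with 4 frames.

3 frames: F F F F F F F . . F F . → 9 faults.
4 frames: F F F F . . F F F F F F → 10 faults.
10 > 9: adding a frame increased faults — Belady's anomaly.

9, 10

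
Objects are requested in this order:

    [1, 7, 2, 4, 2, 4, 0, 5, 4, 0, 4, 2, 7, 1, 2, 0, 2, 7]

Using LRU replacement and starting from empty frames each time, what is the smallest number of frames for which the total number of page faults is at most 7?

5

f=1: 18 faults
f=2: 14 faults
f=3: 11 faults
f=4: 9 faults
f=5: 7 faults
f=6: 6 faults
Smallest f with faults ≤ 7 is 5.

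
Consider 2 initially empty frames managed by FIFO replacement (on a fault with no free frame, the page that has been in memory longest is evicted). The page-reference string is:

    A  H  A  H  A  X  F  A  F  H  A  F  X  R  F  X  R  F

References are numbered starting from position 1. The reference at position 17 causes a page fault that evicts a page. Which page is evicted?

pos 1: A: fault, frames {A}
pos 2: H: fault, frames {A,H}
pos 3: A: hit
pos 4: H: hit
pos 5: A: hit
pos 6: X: fault, evict A, frames {H,X}
pos 7: F: fault, evict H, frames {X,F}
pos 8: A: fault, evict X, frames {F,A}
pos 9: F: hit
pos 10: H: fault, evict F, frames {A,H}
pos 11: A: hit
pos 12: F: fault, evict A, frames {H,F}
pos 13: X: fault, evict H, frames {F,X}
pos 14: R: fault, evict F, frames {X,R}
pos 15: F: fault, evict X, frames {R,F}
pos 16: X: fault, evict R, frames {F,X}
pos 17: R: fault, evict F, frames {X,R}
At position 17, page F is evicted.

F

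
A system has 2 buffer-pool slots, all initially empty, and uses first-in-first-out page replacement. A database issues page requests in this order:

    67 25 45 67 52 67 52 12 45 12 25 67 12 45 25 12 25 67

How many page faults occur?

14

67 → fault, frames {67}
25 → fault, frames {67,25}
45 → fault, evict 67, frames {25,45}
67 → fault, evict 25, frames {45,67}
52 → fault, evict 45, frames {67,52}
67 → hit
52 → hit
12 → fault, evict 67, frames {52,12}
45 → fault, evict 52, frames {12,45}
12 → hit
25 → fault, evict 12, frames {45,25}
67 → fault, evict 45, frames {25,67}
12 → fault, evict 25, frames {67,12}
45 → fault, evict 67, frames {12,45}
25 → fault, evict 12, frames {45,25}
12 → fault, evict 45, frames {25,12}
25 → hit
67 → fault, evict 25, frames {12,67}
Page faults: 14.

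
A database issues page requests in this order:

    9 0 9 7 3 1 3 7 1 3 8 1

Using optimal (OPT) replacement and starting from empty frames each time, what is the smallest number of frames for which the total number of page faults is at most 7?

3

f=1: 12 faults
f=2: 8 faults
f=3: 6 faults
f=4: 6 faults
f=5: 6 faults
f=6: 6 faults
Smallest f with faults ≤ 7 is 3.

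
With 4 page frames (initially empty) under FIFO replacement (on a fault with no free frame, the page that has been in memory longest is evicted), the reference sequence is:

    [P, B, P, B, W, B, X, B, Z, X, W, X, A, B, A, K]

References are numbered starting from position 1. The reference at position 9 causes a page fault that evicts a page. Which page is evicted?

pos 1: P → fault, frames (P)
pos 2: B → fault, frames (P B)
pos 3: P → hit
pos 4: B → hit
pos 5: W → fault, frames (P B W)
pos 6: B → hit
pos 7: X → fault, frames (P B W X)
pos 8: B → hit
pos 9: Z → fault, evict P, frames (B W X Z)
At position 9, page P is evicted.

P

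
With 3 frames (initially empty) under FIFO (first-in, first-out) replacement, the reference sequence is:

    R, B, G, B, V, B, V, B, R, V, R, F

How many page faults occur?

6

R -> fault, frames [R]
B -> fault, frames [R, B]
G -> fault, frames [R, B, G]
B -> hit
V -> fault, evict R, frames [B, G, V]
B -> hit
V -> hit
B -> hit
R -> fault, evict B, frames [G, V, R]
V -> hit
R -> hit
F -> fault, evict G, frames [V, R, F]
Page faults: 6.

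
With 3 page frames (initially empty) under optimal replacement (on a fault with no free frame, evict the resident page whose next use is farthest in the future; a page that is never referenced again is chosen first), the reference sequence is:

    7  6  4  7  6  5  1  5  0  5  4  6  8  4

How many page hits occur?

6

7 -> fault, frames {7}
6 -> fault, frames {7,6}
4 -> fault, frames {7,6,4}
7 -> hit
6 -> hit
5 -> fault, evict 7, frames {6,4,5}
1 -> fault, evict 6, frames {4,5,1}
5 -> hit
0 -> fault, evict 1, frames {4,5,0}
5 -> hit
4 -> hit
6 -> fault, evict 0, frames {4,5,6}
8 -> fault, evict 6, frames {4,5,8}
4 -> hit
Hits: 6.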